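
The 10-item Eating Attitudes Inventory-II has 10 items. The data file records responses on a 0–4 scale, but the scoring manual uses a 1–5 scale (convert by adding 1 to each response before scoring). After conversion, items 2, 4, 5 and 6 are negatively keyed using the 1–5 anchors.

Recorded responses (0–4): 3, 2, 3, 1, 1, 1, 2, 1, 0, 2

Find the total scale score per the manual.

32

Convert to 1–5: 4, 3, 4, 2, 2, 2, 3, 2, 1, 3
Reverse-coded (reversed = (1+5) − raw = 6 − raw):
  item 2: 6 − 3 = 3
  item 4: 6 − 2 = 4
  item 5: 6 − 2 = 4
  item 6: 6 − 2 = 4
Scored: 4, 3, 4, 4, 4, 4, 3, 2, 1, 3
Total = 32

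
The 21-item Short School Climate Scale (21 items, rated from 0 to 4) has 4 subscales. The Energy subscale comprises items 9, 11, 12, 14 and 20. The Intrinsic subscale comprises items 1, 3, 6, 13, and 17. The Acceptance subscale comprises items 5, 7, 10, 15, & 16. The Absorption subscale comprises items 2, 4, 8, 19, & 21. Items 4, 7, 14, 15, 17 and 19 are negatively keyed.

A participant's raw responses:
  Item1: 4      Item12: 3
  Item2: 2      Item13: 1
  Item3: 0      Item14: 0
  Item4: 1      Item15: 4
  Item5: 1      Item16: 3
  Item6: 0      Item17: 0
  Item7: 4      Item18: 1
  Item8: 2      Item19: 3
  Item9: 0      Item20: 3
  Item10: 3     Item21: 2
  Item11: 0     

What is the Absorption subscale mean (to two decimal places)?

Absorption items: 2, 4, 8, 19, 21.
Of these, items 4 and 19 are negatively keyed; reversed = (0+4) − raw = 4 − raw.
  item 2: 2
  item 4: 4 − 1 = 3
  item 8: 2
  item 19: 4 − 3 = 1
  item 21: 2
Sum = 2 + 3 + 2 + 1 + 2 = 10
Mean = 10 / 5 = 2.00

2.00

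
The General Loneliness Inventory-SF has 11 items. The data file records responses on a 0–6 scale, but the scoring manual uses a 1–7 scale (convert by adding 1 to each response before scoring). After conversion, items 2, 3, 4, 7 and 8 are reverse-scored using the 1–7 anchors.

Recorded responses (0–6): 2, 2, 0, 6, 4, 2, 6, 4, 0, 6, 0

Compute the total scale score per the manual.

Convert to 1–7: 3, 3, 1, 7, 5, 3, 7, 5, 1, 7, 1
Reverse-coded (on a 1–7 scale, reversed = 8 − raw):
  item 2: 8 − 3 = 5
  item 3: 8 − 1 = 7
  item 4: 8 − 7 = 1
  item 7: 8 − 7 = 1
  item 8: 8 − 5 = 3
Scored: 3, 5, 7, 1, 5, 3, 1, 3, 1, 7, 1
Total = 37

37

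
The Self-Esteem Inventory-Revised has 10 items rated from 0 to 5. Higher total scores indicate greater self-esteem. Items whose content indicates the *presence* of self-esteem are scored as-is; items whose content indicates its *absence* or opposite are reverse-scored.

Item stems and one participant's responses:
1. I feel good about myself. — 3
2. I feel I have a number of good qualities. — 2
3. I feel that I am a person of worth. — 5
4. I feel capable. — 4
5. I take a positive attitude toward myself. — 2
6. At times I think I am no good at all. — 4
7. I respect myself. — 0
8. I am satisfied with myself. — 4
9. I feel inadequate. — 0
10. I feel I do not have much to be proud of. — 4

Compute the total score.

Items 6, 9, 10 describe the absence/opposite of self-esteem → reverse-score.
reverse-coded value = 5 − response.
  item 1: 3
  item 2: 2
  item 3: 5
  item 4: 4
  item 5: 2
  item 6: 5 − 4 = 1
  item 7: 0
  item 8: 4
  item 9: 5 − 0 = 5
  item 10: 5 − 4 = 1
Total = 3 + 2 + 5 + 4 + 2 + 1 + 0 + 4 + 5 + 1 = 27

27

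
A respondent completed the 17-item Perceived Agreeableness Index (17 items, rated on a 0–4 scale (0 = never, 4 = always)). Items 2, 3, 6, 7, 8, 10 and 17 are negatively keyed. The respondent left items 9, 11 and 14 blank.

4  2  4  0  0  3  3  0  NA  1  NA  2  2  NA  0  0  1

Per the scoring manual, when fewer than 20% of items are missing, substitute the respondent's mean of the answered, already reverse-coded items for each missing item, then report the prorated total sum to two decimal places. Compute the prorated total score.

Reverse-coded (reverse-coded value = 4 − response):
  item 2: 4 − 2 = 2
  item 3: 4 − 4 = 0
  item 6: 4 − 3 = 1
  item 7: 4 − 3 = 1
  item 8: 4 − 0 = 4
  item 10: 4 − 1 = 3
  item 17: 4 − 1 = 3
Completed scored items (14 of 17): 4, 2, 0, 0, 0, 1, 1, 4, 3, 2, 2, 0, 0, 3; sum = 22.
Person mean = 22 / 14 ≈ 1.5714
Prorated total = (22 / 14) × 17 = 26.71 (to 2 dp)

26.71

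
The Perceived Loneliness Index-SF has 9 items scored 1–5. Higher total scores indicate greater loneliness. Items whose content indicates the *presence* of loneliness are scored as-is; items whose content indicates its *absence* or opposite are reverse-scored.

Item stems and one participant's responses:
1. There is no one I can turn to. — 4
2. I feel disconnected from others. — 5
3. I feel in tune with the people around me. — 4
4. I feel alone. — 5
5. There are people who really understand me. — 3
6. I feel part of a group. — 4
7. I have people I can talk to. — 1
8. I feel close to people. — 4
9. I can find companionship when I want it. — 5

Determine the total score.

Items 3, 5, 6, 7, 8, 9 describe the absence/opposite of loneliness → reverse-score.
reverse-coded value = 6 − response.
  item 1: 4
  item 2: 5
  item 3: 6 − 4 = 2
  item 4: 5
  item 5: 6 − 3 = 3
  item 6: 6 − 4 = 2
  item 7: 6 − 1 = 5
  item 8: 6 − 4 = 2
  item 9: 6 − 5 = 1
Total = 4 + 5 + 2 + 5 + 3 + 2 + 5 + 2 + 1 = 29

29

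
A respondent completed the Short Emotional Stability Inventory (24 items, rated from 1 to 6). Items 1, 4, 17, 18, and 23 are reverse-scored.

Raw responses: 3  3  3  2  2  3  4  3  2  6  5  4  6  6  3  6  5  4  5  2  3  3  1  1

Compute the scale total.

90

Reverse-coded items (on a 1–6 scale, reversed = 7 − raw):
  item 1: 7 − 3 = 4
  item 4: 7 − 2 = 5
  item 17: 7 − 5 = 2
  item 18: 7 − 4 = 3
  item 23: 7 − 1 = 6
Scored responses: 4, 3, 3, 5, 2, 3, 4, 3, 2, 6, 5, 4, 6, 6, 3, 6, 2, 3, 5, 2, 3, 3, 6, 1
Total = 4 + 3 + 3 + 5 + 2 + 3 + 4 + 3 + 2 + 6 + 5 + 4 + 6 + 6 + 3 + 6 + 2 + 3 + 5 + 2 + 3 + 3 + 6 + 1 = 90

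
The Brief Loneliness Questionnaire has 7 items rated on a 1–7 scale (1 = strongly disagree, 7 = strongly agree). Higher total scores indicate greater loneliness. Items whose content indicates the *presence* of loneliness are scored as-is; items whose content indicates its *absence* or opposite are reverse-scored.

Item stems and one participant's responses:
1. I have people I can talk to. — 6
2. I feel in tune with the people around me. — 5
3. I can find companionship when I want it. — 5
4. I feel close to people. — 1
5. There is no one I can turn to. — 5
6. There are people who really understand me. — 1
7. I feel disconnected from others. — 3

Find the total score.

30

Items 1, 2, 3, 4, 6 describe the absence/opposite of loneliness → reverse-score.
on a 1–7 scale, reversed = 8 − raw.
  item 1: 8 − 6 = 2
  item 2: 8 − 5 = 3
  item 3: 8 − 5 = 3
  item 4: 8 − 1 = 7
  item 5: 5
  item 6: 8 − 1 = 7
  item 7: 3
Total = 2 + 3 + 3 + 7 + 5 + 7 + 3 = 30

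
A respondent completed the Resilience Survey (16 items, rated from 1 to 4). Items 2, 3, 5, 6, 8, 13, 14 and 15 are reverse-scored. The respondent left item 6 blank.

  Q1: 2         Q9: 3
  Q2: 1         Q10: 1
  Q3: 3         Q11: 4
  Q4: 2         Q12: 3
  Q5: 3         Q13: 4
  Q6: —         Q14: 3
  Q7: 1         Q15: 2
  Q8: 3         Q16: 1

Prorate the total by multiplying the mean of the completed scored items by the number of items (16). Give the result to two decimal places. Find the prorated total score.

35.20

Reverse-coded (on a 1–4 scale, reversed = 5 − raw):
  item 2: 5 − 1 = 4
  item 3: 5 − 3 = 2
  item 5: 5 − 3 = 2
  item 8: 5 − 3 = 2
  item 13: 5 − 4 = 1
  item 14: 5 − 3 = 2
  item 15: 5 − 2 = 3
Completed scored items (15 of 16): 2, 4, 2, 2, 2, 1, 2, 3, 1, 4, 3, 1, 2, 3, 1; sum = 33.
Person mean = 33 / 15 ≈ 2.2000
Prorated total = (33 / 15) × 16 = 35.20 (to 2 dp)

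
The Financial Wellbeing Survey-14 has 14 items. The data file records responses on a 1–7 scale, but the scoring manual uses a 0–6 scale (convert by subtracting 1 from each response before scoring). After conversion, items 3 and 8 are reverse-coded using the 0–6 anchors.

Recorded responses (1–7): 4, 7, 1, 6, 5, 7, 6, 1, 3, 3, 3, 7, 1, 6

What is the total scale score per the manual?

58

Convert to 0–6: 3, 6, 0, 5, 4, 6, 5, 0, 2, 2, 2, 6, 0, 5
Reverse-coded (reversed = (0+6) − raw = 6 − raw):
  item 3: 6 − 0 = 6
  item 8: 6 − 0 = 6
Scored: 3, 6, 6, 5, 4, 6, 5, 6, 2, 2, 2, 6, 0, 5
Total = 58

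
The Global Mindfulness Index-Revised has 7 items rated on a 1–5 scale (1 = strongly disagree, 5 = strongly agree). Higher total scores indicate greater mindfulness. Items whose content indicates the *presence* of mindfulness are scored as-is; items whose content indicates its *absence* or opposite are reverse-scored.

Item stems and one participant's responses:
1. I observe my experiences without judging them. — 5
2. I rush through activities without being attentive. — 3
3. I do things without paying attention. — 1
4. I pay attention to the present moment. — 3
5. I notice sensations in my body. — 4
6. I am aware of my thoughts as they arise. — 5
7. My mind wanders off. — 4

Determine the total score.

Items 2, 3, 7 describe the absence/opposite of mindfulness → reverse-score.
reverse-coded value = 6 − response.
  item 1: 5
  item 2: 6 − 3 = 3
  item 3: 6 − 1 = 5
  item 4: 3
  item 5: 4
  item 6: 5
  item 7: 6 − 4 = 2
Total = 5 + 3 + 5 + 3 + 4 + 5 + 2 = 27

27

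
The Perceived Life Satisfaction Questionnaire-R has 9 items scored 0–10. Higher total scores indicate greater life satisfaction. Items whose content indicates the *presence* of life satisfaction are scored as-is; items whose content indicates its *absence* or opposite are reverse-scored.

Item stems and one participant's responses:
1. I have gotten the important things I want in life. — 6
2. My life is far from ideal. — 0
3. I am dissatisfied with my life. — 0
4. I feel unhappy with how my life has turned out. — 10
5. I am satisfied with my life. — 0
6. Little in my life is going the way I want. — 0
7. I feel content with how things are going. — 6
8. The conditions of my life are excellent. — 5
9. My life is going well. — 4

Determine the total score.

51

Items 2, 3, 4, 6 describe the absence/opposite of life satisfaction → reverse-score.
reverse-coded value = 10 − response.
  item 1: 6
  item 2: 10 − 0 = 10
  item 3: 10 − 0 = 10
  item 4: 10 − 10 = 0
  item 5: 0
  item 6: 10 − 0 = 10
  item 7: 6
  item 8: 5
  item 9: 4
Total = 6 + 10 + 10 + 0 + 0 + 10 + 6 + 5 + 4 = 51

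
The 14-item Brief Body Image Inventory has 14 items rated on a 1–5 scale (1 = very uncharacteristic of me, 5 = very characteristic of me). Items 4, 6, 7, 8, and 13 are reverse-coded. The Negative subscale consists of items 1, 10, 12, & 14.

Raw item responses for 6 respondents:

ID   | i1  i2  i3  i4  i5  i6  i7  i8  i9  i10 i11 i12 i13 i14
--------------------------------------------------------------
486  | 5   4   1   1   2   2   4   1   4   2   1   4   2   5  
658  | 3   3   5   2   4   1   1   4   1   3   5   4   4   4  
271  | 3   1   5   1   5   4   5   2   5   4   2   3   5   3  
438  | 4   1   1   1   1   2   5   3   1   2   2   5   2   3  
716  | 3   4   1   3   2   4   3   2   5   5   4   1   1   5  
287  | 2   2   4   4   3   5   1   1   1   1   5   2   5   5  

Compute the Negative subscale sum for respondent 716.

14

Respondent 716 raw: 3, 4, 1, 3, 2, 4, 3, 2, 5, 5, 4, 1, 1, 5.
Negative items: 1, 10, 12, 14.
Reverse-coded (reverse-coded value = 6 − response):
  item 1: 3
  item 10: 5
  item 12: 1
  item 14: 5
Sum = 3 + 5 + 1 + 5 = 14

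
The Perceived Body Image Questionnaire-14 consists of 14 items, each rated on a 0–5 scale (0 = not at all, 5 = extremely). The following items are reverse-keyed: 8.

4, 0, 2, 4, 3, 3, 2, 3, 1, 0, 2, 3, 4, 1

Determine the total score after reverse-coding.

Reverse-keyed items use 5 − raw:
  item 8: 5 − 3 = 2
Scored responses: 4, 0, 2, 4, 3, 3, 2, 2, 1, 0, 2, 3, 4, 1
Total = 4 + 0 + 2 + 4 + 3 + 3 + 2 + 2 + 1 + 0 + 2 + 3 + 4 + 1 = 31

31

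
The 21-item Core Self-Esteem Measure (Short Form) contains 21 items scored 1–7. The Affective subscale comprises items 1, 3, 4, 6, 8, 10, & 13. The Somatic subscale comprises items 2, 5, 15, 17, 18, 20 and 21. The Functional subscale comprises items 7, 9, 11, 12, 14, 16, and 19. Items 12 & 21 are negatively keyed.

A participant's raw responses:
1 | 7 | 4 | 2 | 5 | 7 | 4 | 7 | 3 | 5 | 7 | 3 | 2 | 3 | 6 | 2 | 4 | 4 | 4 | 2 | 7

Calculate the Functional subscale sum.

Functional items: 7, 9, 11, 12, 14, 16, 19.
Of these, item 12 is negatively keyed; reversed = (1+7) − raw = 8 − raw.
  item 7: 4
  item 9: 3
  item 11: 7
  item 12: 8 − 3 = 5
  item 14: 3
  item 16: 2
  item 19: 4
Sum = 4 + 3 + 7 + 5 + 3 + 2 + 4 = 28

28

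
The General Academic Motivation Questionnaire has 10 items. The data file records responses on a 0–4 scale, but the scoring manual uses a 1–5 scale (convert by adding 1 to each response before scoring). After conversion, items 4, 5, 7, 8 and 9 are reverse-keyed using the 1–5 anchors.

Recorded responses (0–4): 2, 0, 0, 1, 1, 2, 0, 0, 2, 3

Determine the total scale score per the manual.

33

Convert to 1–5: 3, 1, 1, 2, 2, 3, 1, 1, 3, 4
Reverse-coded (on a 1–5 scale, reversed = 6 − raw):
  item 4: 6 − 2 = 4
  item 5: 6 − 2 = 4
  item 7: 6 − 1 = 5
  item 8: 6 − 1 = 5
  item 9: 6 − 3 = 3
Scored: 3, 1, 1, 4, 4, 3, 5, 5, 3, 4
Total = 33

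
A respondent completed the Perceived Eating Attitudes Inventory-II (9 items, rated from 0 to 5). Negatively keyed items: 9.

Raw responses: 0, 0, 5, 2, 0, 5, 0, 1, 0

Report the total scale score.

Reversing item 9 with 5 − raw:
Total = 0 + 0 + 5 + 2 + 0 + 5 + 0 + 1 + (5−0)
      = 0 + 0 + 5 + 2 + 0 + 5 + 0 + 1 + 5 = 18

18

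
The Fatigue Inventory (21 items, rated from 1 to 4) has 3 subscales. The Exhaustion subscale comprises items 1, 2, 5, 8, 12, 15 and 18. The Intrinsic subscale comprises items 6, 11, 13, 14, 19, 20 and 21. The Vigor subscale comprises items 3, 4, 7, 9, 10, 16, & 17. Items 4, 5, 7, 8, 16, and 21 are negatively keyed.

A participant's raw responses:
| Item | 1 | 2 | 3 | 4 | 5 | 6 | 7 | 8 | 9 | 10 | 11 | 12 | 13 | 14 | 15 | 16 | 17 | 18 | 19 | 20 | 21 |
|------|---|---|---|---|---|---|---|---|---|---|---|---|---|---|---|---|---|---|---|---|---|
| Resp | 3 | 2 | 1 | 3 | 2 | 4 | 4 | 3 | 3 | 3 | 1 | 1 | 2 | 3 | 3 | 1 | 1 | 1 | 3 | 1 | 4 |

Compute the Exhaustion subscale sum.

Exhaustion items: 1, 2, 5, 8, 12, 15, 18.
Of these, items 5 & 8 are negatively keyed; reversed = (1+4) − raw = 5 − raw.
  item 1: 3
  item 2: 2
  item 5: 5 − 2 = 3
  item 8: 5 − 3 = 2
  item 12: 1
  item 15: 3
  item 18: 1
Sum = 3 + 2 + 3 + 2 + 1 + 3 + 1 = 15

15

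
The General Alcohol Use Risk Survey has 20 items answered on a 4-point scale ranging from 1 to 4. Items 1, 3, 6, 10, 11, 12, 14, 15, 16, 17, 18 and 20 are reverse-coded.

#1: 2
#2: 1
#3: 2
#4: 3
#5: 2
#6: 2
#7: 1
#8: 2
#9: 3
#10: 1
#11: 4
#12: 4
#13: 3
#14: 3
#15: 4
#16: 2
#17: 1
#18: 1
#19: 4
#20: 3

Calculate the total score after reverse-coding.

50

Reverse-coded items use 5 − raw:
  item 1: 5 − 2 = 3
  item 3: 5 − 2 = 3
  item 6: 5 − 2 = 3
  item 10: 5 − 1 = 4
  item 11: 5 − 4 = 1
  item 12: 5 − 4 = 1
  item 14: 5 − 3 = 2
  item 15: 5 − 4 = 1
  item 16: 5 − 2 = 3
  item 17: 5 − 1 = 4
  item 18: 5 − 1 = 4
  item 20: 5 − 3 = 2
Scored items: 3, 1, 3, 3, 2, 3, 1, 2, 3, 4, 1, 1, 3, 2, 1, 3, 4, 4, 4, 2
Total = 3 + 1 + 3 + 3 + 2 + 3 + 1 + 2 + 3 + 4 + 1 + 1 + 3 + 2 + 1 + 3 + 4 + 4 + 4 + 2 = 50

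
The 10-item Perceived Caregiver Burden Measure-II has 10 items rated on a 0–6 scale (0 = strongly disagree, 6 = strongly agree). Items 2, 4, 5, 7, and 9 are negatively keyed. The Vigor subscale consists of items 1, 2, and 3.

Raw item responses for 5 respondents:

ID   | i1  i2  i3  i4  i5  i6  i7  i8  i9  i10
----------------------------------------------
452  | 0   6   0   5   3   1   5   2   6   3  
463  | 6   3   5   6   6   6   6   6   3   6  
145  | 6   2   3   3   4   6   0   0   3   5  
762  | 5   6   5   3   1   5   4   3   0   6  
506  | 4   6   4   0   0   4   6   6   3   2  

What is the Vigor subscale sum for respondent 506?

8

Respondent 506 raw: 4, 6, 4, 0, 0, 4, 6, 6, 3, 2.
Vigor items: 1, 2, 3.
Reverse-coded (reversed = (0+6) − raw = 6 − raw):
  item 1: 4
  item 2: 6 − 6 = 0
  item 3: 4
Sum = 4 + 0 + 4 = 8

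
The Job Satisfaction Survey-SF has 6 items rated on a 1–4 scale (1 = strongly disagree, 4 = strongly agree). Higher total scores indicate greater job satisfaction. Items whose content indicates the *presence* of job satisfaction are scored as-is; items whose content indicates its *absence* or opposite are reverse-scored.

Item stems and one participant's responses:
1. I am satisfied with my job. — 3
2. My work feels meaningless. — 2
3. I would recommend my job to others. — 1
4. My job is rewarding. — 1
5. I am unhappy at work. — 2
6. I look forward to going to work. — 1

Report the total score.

Items 2, 5 describe the absence/opposite of job satisfaction → reverse-score.
reversed = (1+4) − raw = 5 − raw.
  item 1: 3
  item 2: 5 − 2 = 3
  item 3: 1
  item 4: 1
  item 5: 5 − 2 = 3
  item 6: 1
Total = 3 + 3 + 1 + 1 + 3 + 1 = 12

12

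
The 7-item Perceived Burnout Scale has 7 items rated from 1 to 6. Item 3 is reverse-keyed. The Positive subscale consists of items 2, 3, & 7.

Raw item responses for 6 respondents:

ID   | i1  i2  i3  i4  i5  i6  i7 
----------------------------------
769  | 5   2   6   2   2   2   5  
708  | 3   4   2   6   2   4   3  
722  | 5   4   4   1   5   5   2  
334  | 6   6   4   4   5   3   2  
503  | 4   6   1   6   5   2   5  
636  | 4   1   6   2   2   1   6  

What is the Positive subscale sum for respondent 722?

9

Respondent 722 raw: 5, 4, 4, 1, 5, 5, 2.
Positive items: 2, 3, 7.
Reverse-coded (reverse-coded value = 7 − response):
  item 2: 4
  item 3: 7 − 4 = 3
  item 7: 2
Sum = 4 + 3 + 2 = 9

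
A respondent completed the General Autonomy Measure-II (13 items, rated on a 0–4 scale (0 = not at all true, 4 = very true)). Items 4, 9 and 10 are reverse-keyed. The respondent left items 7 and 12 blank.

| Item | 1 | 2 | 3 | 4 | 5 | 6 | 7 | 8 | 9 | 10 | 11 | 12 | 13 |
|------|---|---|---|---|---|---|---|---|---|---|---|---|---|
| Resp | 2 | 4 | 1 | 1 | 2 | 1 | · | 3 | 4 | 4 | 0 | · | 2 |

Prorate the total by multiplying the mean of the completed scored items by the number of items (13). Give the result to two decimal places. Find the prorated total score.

21.27

Reverse-coded (reversed = (0+4) − raw = 4 − raw):
  item 4: 4 − 1 = 3
  item 9: 4 − 4 = 0
  item 10: 4 − 4 = 0
Completed scored items (11 of 13): 2, 4, 1, 3, 2, 1, 3, 0, 0, 0, 2; sum = 18.
Person mean = 18 / 11 ≈ 1.6364
Prorated total = (18 / 11) × 13 = 21.27 (to 2 dp)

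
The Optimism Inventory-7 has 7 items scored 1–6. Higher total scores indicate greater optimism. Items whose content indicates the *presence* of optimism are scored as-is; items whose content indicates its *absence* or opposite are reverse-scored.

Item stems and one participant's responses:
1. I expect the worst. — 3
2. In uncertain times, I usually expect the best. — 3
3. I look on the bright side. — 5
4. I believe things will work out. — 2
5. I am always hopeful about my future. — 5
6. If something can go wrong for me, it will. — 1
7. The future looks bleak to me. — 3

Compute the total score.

29

Items 1, 6, 7 describe the absence/opposite of optimism → reverse-score.
reverse-coded value = 7 − response.
  item 1: 7 − 3 = 4
  item 2: 3
  item 3: 5
  item 4: 2
  item 5: 5
  item 6: 7 − 1 = 6
  item 7: 7 − 3 = 4
Total = 4 + 3 + 5 + 2 + 5 + 6 + 4 = 29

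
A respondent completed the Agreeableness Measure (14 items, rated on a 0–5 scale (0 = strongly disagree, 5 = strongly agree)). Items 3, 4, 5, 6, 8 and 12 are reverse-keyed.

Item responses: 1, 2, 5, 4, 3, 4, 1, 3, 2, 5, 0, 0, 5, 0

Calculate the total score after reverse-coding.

Apply reverse scoring (reverse-coded value = 5 − response):
  item 3: 5 − 5 = 0
  item 4: 5 − 4 = 1
  item 5: 5 − 3 = 2
  item 6: 5 − 4 = 1
  item 8: 5 − 3 = 2
  item 12: 5 − 0 = 5
Scored items: 1, 2, 0, 1, 2, 1, 1, 2, 2, 5, 0, 5, 5, 0
Total = 1 + 2 + 0 + 1 + 2 + 1 + 1 + 2 + 2 + 5 + 0 + 5 + 5 + 0 = 27

27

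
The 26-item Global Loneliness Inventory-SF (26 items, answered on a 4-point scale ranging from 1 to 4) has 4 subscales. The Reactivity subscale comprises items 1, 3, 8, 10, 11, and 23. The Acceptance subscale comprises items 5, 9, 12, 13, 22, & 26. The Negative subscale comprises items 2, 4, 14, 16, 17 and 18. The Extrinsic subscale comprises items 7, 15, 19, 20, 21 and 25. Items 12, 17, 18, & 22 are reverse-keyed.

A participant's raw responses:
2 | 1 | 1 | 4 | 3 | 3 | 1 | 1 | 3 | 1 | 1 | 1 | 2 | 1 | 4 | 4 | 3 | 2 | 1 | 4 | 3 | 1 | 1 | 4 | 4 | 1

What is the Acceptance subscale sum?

Acceptance items: 5, 9, 12, 13, 22, 26.
Of these, items 12 and 22 are reverse-keyed; on a 1–4 scale, reversed = 5 − raw.
  item 5: 3
  item 9: 3
  item 12: 5 − 1 = 4
  item 13: 2
  item 22: 5 − 1 = 4
  item 26: 1
Sum = 3 + 3 + 4 + 2 + 4 + 1 = 17

17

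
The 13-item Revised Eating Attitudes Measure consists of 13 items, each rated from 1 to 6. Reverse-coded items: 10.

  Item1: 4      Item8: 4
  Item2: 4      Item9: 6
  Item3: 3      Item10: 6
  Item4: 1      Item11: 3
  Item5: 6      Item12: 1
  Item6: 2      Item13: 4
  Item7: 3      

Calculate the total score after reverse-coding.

42

Raw sum = 47. Reverse-coded items: 10; their raw sum = 6.
Each reversal replaces raw with 7 − raw, changing the total by 7 − 2·raw per item.
Total = 47 + 1·7 − 2·6 = 47 + 7 − 12 = 42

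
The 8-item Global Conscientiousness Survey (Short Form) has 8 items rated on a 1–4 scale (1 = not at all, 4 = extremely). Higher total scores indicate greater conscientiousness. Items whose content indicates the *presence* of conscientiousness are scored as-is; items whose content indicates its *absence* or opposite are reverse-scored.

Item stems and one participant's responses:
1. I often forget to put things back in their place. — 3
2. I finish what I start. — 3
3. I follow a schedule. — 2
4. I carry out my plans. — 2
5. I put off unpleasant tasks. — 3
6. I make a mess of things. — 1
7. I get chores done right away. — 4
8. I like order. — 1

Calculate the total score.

20

Items 1, 5, 6 describe the absence/opposite of conscientiousness → reverse-score.
on a 1–4 scale, reversed = 5 − raw.
  item 1: 5 − 3 = 2
  item 2: 3
  item 3: 2
  item 4: 2
  item 5: 5 − 3 = 2
  item 6: 5 − 1 = 4
  item 7: 4
  item 8: 1
Total = 2 + 3 + 2 + 2 + 2 + 4 + 4 + 1 = 20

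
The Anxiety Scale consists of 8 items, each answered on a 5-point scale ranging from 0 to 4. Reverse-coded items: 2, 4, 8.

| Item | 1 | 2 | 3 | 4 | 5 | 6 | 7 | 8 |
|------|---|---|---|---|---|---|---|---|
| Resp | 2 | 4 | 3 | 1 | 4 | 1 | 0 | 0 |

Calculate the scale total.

17

Reverse-coded items use 4 − raw:
  item 2: 4 − 4 = 0
  item 4: 4 − 1 = 3
  item 8: 4 − 0 = 4
After reverse-coding: 2, 0, 3, 3, 4, 1, 0, 4
Total = 2 + 0 + 3 + 3 + 4 + 1 + 0 + 4 = 17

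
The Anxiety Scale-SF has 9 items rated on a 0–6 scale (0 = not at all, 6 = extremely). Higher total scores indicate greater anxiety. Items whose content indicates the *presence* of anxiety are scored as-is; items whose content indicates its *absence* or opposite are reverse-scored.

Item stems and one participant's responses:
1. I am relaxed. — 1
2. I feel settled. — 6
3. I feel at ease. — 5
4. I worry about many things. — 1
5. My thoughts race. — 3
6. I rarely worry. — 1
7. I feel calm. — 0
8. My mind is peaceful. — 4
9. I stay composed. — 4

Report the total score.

25

Items 1, 2, 3, 6, 7, 8, 9 describe the absence/opposite of anxiety → reverse-score.
on a 0–6 scale, reversed = 6 − raw.
  item 1: 6 − 1 = 5
  item 2: 6 − 6 = 0
  item 3: 6 − 5 = 1
  item 4: 1
  item 5: 3
  item 6: 6 − 1 = 5
  item 7: 6 − 0 = 6
  item 8: 6 − 4 = 2
  item 9: 6 − 4 = 2
Total = 5 + 0 + 1 + 1 + 3 + 5 + 6 + 2 + 2 = 25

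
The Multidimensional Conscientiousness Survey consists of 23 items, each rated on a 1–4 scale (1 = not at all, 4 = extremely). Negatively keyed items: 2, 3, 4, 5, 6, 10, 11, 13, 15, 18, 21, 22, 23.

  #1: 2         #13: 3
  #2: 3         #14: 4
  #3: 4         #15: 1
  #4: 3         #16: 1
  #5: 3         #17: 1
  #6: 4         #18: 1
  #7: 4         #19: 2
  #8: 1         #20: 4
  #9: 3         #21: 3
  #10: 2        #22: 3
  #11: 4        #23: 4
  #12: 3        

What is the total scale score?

52

Negatively keyed items use 5 − raw:
  item 2: 5 − 3 = 2
  item 3: 5 − 4 = 1
  item 4: 5 − 3 = 2
  item 5: 5 − 3 = 2
  item 6: 5 − 4 = 1
  item 10: 5 − 2 = 3
  item 11: 5 − 4 = 1
  item 13: 5 − 3 = 2
  item 15: 5 − 1 = 4
  item 18: 5 − 1 = 4
  item 21: 5 − 3 = 2
  item 22: 5 − 3 = 2
  item 23: 5 − 4 = 1
Scored responses: 2, 2, 1, 2, 2, 1, 4, 1, 3, 3, 1, 3, 2, 4, 4, 1, 1, 4, 2, 4, 2, 2, 1
Total = 2 + 2 + 1 + 2 + 2 + 1 + 4 + 1 + 3 + 3 + 1 + 3 + 2 + 4 + 4 + 1 + 1 + 4 + 2 + 4 + 2 + 2 + 1 = 52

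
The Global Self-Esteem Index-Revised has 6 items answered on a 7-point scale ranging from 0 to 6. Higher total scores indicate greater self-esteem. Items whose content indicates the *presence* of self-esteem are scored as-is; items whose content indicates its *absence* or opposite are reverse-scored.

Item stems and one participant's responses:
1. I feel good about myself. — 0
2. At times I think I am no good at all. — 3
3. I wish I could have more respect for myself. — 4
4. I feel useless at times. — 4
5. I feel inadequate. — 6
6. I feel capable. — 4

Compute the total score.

Items 2, 3, 4, 5 describe the absence/opposite of self-esteem → reverse-score.
reversed = (0+6) − raw = 6 − raw.
  item 1: 0
  item 2: 6 − 3 = 3
  item 3: 6 − 4 = 2
  item 4: 6 − 4 = 2
  item 5: 6 − 6 = 0
  item 6: 4
Total = 0 + 3 + 2 + 2 + 0 + 4 = 11

11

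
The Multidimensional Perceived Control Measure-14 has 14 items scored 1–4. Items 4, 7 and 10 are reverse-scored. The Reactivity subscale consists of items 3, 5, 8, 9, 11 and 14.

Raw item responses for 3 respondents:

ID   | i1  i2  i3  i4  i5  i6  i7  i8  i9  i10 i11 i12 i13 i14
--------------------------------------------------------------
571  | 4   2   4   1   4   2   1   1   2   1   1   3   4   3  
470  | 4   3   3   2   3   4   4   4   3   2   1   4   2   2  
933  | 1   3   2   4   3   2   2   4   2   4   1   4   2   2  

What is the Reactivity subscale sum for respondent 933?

Respondent 933 raw: 1, 3, 2, 4, 3, 2, 2, 4, 2, 4, 1, 4, 2, 2.
Reactivity items: 3, 5, 8, 9, 11, 14.
Reverse-coded (on a 1–4 scale, reversed = 5 − raw):
  item 3: 2
  item 5: 3
  item 8: 4
  item 9: 2
  item 11: 1
  item 14: 2
Sum = 2 + 3 + 4 + 2 + 1 + 2 = 14

14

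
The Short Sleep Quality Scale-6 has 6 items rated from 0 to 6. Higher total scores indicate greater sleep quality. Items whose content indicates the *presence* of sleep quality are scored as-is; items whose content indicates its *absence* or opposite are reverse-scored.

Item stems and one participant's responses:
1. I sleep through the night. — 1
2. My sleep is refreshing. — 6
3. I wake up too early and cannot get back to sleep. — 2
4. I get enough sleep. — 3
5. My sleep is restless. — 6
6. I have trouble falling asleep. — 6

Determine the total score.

14

Items 3, 5, 6 describe the absence/opposite of sleep quality → reverse-score.
reverse-coded value = 6 − response.
  item 1: 1
  item 2: 6
  item 3: 6 − 2 = 4
  item 4: 3
  item 5: 6 − 6 = 0
  item 6: 6 − 6 = 0
Total = 1 + 6 + 4 + 3 + 0 + 0 = 14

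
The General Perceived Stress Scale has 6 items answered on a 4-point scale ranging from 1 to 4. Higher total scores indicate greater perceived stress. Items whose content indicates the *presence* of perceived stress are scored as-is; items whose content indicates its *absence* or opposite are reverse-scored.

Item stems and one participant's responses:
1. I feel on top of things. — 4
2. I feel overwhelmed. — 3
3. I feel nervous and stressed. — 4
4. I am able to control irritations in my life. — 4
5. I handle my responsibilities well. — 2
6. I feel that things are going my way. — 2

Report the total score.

Items 1, 4, 5, 6 describe the absence/opposite of perceived stress → reverse-score.
on a 1–4 scale, reversed = 5 − raw.
  item 1: 5 − 4 = 1
  item 2: 3
  item 3: 4
  item 4: 5 − 4 = 1
  item 5: 5 − 2 = 3
  item 6: 5 − 2 = 3
Total = 1 + 3 + 4 + 1 + 3 + 3 = 15

15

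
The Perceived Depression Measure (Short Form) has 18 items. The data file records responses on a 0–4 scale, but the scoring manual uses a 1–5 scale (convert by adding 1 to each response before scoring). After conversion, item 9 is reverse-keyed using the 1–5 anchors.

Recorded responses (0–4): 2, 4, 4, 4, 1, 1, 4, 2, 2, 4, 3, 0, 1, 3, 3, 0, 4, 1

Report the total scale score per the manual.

61

Convert to 1–5: 3, 5, 5, 5, 2, 2, 5, 3, 3, 5, 4, 1, 2, 4, 4, 1, 5, 2
Reverse-coded (on a 1–5 scale, reversed = 6 − raw):
  item 9: 6 − 3 = 3
Scored: 3, 5, 5, 5, 2, 2, 5, 3, 3, 5, 4, 1, 2, 4, 4, 1, 5, 2
Total = 61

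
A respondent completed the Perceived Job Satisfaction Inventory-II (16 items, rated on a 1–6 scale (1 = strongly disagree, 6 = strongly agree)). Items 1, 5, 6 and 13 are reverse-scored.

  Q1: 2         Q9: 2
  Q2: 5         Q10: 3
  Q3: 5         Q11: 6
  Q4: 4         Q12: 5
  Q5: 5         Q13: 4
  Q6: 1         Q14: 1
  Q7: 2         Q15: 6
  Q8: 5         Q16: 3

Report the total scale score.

Reverse-coded items (reverse-coded value = 7 − response):
  item 1: 7 − 2 = 5
  item 5: 7 − 5 = 2
  item 6: 7 − 1 = 6
  item 13: 7 − 4 = 3
Scored items: 5, 5, 5, 4, 2, 6, 2, 5, 2, 3, 6, 5, 3, 1, 6, 3
Total = 5 + 5 + 5 + 4 + 2 + 6 + 2 + 5 + 2 + 3 + 6 + 5 + 3 + 1 + 6 + 3 = 63

63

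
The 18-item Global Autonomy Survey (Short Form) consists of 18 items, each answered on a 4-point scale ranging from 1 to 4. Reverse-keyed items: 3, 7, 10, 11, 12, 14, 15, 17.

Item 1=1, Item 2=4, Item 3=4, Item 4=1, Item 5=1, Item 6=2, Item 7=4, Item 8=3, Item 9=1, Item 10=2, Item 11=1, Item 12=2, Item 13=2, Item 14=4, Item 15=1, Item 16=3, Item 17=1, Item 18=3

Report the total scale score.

42

Reverse-keyed items use 5 − raw:
  item 3: 5 − 4 = 1
  item 7: 5 − 4 = 1
  item 10: 5 − 2 = 3
  item 11: 5 − 1 = 4
  item 12: 5 − 2 = 3
  item 14: 5 − 4 = 1
  item 15: 5 − 1 = 4
  item 17: 5 − 1 = 4
After reverse-coding: 1, 4, 1, 1, 1, 2, 1, 3, 1, 3, 4, 3, 2, 1, 4, 3, 4, 3
Total = 1 + 4 + 1 + 1 + 1 + 2 + 1 + 3 + 1 + 3 + 4 + 3 + 2 + 1 + 4 + 3 + 4 + 3 = 42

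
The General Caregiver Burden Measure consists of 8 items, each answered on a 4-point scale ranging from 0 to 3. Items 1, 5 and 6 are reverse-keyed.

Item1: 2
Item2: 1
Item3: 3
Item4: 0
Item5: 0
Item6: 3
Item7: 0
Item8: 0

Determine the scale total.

Reverse-keyed items use 3 − raw:
  item 1: 3 − 2 = 1
  item 5: 3 − 0 = 3
  item 6: 3 − 3 = 0
Scored items: 1, 1, 3, 0, 3, 0, 0, 0
Total = 1 + 1 + 3 + 0 + 3 + 0 + 0 + 0 = 8

8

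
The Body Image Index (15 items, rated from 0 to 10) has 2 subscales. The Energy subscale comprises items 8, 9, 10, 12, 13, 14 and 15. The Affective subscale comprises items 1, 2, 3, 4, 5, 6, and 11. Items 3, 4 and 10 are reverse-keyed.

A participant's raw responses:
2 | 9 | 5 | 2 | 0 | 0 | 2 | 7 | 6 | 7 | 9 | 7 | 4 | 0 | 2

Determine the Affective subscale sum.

33

Affective items: 1, 2, 3, 4, 5, 6, 11.
Of these, items 3 & 4 are reverse-keyed; on a 0–10 scale, reversed = 10 − raw.
  item 1: 2
  item 2: 9
  item 3: 10 − 5 = 5
  item 4: 10 − 2 = 8
  item 5: 0
  item 6: 0
  item 11: 9
Sum = 2 + 9 + 5 + 8 + 0 + 0 + 9 = 33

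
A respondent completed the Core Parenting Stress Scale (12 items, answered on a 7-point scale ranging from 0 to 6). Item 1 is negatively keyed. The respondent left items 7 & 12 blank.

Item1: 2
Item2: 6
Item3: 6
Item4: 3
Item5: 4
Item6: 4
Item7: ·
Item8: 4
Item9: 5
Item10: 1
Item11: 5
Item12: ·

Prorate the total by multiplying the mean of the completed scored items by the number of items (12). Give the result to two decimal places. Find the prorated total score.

50.40

Reverse-coded (reverse-coded value = 6 − response):
  item 1: 6 − 2 = 4
Completed scored items (10 of 12): 4, 6, 6, 3, 4, 4, 4, 5, 1, 5; sum = 42.
Person mean = 42 / 10 ≈ 4.2000
Prorated total = (42 / 10) × 12 = 50.40 (to 2 dp)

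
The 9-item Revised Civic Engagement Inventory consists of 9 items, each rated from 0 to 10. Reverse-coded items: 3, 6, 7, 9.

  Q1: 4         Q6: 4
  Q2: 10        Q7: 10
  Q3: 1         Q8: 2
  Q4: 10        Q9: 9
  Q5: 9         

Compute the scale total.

Raw sum = 59. Reverse-coded items: 3, 6, 7, 9; their raw sum = 24.
Each reversal replaces raw with 10 − raw, changing the total by 10 − 2·raw per item.
Total = 59 + 4·10 − 2·24 = 59 + 40 − 48 = 51

51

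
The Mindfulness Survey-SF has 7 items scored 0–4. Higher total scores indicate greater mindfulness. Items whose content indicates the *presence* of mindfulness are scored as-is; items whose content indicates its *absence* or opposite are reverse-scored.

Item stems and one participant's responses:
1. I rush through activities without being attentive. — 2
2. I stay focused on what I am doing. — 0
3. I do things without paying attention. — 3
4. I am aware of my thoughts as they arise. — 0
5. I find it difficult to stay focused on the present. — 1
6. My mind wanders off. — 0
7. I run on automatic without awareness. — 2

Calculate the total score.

12

Items 1, 3, 5, 6, 7 describe the absence/opposite of mindfulness → reverse-score.
on a 0–4 scale, reversed = 4 − raw.
  item 1: 4 − 2 = 2
  item 2: 0
  item 3: 4 − 3 = 1
  item 4: 0
  item 5: 4 − 1 = 3
  item 6: 4 − 0 = 4
  item 7: 4 − 2 = 2
Total = 2 + 0 + 1 + 0 + 3 + 4 + 2 = 12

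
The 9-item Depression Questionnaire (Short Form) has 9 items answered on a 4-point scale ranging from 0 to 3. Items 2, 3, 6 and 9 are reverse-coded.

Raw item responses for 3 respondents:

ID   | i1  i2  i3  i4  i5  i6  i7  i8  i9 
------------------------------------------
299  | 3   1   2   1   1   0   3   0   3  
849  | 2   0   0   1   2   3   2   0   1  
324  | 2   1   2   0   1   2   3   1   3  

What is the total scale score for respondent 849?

Respondent 849 raw: 2, 0, 0, 1, 2, 3, 2, 0, 1.
Reverse-coded (on a 0–3 scale, reversed = 3 − raw):
  item 1: 2
  item 2: 3 − 0 = 3
  item 3: 3 − 0 = 3
  item 4: 1
  item 5: 2
  item 6: 3 − 3 = 0
  item 7: 2
  item 8: 0
  item 9: 3 − 1 = 2
Sum = 2 + 3 + 3 + 1 + 2 + 0 + 2 + 0 + 2 = 15

15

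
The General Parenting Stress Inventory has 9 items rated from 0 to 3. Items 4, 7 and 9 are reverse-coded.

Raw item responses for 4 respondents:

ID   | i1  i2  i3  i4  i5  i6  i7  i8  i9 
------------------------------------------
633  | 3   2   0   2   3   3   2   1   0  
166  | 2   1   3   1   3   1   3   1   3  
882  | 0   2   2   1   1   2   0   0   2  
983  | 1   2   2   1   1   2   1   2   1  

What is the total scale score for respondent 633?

Respondent 633 raw: 3, 2, 0, 2, 3, 3, 2, 1, 0.
Reverse-coded (reversed = (0+3) − raw = 3 − raw):
  item 1: 3
  item 2: 2
  item 3: 0
  item 4: 3 − 2 = 1
  item 5: 3
  item 6: 3
  item 7: 3 − 2 = 1
  item 8: 1
  item 9: 3 − 0 = 3
Sum = 3 + 2 + 0 + 1 + 3 + 3 + 1 + 1 + 3 = 17

17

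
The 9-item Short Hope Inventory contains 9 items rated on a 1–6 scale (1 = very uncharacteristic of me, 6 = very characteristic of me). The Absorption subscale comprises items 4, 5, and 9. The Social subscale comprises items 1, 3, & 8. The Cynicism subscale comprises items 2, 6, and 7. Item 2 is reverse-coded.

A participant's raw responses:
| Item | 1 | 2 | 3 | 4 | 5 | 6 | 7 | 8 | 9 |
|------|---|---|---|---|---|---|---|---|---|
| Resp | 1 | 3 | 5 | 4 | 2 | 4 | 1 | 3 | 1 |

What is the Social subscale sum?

Social items: 1, 3, 8.
  item 1: 1
  item 3: 5
  item 8: 3
Sum = 1 + 5 + 3 = 9

9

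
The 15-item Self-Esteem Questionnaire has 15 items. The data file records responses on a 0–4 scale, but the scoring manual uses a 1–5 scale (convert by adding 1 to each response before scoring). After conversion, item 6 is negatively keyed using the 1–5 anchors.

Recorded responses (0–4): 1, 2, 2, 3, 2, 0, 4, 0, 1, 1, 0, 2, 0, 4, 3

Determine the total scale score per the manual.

Convert to 1–5: 2, 3, 3, 4, 3, 1, 5, 1, 2, 2, 1, 3, 1, 5, 4
Reverse-coded (on a 1–5 scale, reversed = 6 − raw):
  item 6: 6 − 1 = 5
Scored: 2, 3, 3, 4, 3, 5, 5, 1, 2, 2, 1, 3, 1, 5, 4
Total = 44

44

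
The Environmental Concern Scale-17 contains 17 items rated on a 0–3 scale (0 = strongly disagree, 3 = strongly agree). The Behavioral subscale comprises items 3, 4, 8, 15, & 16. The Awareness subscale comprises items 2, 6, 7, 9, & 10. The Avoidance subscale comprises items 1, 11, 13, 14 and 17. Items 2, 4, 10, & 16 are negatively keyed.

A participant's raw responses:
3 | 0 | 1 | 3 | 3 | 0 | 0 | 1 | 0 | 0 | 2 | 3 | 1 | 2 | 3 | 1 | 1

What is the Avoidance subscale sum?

Avoidance items: 1, 11, 13, 14, 17.
  item 1: 3
  item 11: 2
  item 13: 1
  item 14: 2
  item 17: 1
Sum = 3 + 2 + 1 + 2 + 1 = 9

9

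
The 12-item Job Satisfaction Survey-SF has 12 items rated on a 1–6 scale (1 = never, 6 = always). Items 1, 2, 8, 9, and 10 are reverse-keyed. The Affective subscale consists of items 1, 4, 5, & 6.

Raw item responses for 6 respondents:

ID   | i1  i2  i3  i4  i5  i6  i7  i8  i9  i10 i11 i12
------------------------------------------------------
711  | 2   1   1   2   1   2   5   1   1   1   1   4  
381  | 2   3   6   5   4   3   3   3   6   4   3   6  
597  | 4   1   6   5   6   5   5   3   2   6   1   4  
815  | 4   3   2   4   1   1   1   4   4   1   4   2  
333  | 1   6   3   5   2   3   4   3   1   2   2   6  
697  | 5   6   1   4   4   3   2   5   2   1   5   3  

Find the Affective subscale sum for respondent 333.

16

Respondent 333 raw: 1, 6, 3, 5, 2, 3, 4, 3, 1, 2, 2, 6.
Affective items: 1, 4, 5, 6.
Reverse-coded (reversed = (1+6) − raw = 7 − raw):
  item 1: 7 − 1 = 6
  item 4: 5
  item 5: 2
  item 6: 3
Sum = 6 + 5 + 2 + 3 = 16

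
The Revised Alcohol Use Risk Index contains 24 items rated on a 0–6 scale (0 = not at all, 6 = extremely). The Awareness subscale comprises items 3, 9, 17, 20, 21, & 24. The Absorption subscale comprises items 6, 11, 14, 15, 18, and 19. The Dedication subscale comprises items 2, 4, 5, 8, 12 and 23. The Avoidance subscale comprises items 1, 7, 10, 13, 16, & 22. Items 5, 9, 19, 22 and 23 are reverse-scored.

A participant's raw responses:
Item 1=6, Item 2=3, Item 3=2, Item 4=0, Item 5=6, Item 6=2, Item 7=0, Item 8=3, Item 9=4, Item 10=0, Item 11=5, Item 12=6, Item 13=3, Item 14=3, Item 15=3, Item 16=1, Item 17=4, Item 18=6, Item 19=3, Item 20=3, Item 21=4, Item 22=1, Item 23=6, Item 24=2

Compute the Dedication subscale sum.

12

Dedication items: 2, 4, 5, 8, 12, 23.
Of these, items 5 and 23 are reverse-scored; on a 0–6 scale, reversed = 6 − raw.
  item 2: 3
  item 4: 0
  item 5: 6 − 6 = 0
  item 8: 3
  item 12: 6
  item 23: 6 − 6 = 0
Sum = 3 + 0 + 0 + 3 + 6 + 0 = 12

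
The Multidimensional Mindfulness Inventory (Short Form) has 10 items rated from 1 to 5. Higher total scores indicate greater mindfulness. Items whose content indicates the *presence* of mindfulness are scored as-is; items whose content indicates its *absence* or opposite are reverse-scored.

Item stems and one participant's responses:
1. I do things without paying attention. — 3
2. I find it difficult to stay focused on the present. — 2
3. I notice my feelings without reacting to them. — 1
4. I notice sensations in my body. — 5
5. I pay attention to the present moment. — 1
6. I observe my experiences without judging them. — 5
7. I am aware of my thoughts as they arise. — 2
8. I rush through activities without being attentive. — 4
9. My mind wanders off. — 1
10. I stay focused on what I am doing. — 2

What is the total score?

30

Items 1, 2, 8, 9 describe the absence/opposite of mindfulness → reverse-score.
on a 1–5 scale, reversed = 6 − raw.
  item 1: 6 − 3 = 3
  item 2: 6 − 2 = 4
  item 3: 1
  item 4: 5
  item 5: 1
  item 6: 5
  item 7: 2
  item 8: 6 − 4 = 2
  item 9: 6 − 1 = 5
  item 10: 2
Total = 3 + 4 + 1 + 5 + 1 + 5 + 2 + 2 + 5 + 2 = 30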